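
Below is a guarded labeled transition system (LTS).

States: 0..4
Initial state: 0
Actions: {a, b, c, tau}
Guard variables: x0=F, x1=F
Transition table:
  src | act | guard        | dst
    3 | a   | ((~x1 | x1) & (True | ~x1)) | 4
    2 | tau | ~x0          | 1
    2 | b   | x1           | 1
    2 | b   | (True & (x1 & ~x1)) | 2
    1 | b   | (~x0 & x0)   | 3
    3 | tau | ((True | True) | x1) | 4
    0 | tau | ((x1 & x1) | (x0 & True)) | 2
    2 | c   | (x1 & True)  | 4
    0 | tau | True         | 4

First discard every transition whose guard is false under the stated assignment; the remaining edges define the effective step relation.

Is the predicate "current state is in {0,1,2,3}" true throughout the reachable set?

Allowed set {0,1,2,3}
R = {0,4}
  0: safe
  4: outside
witness against invariant: tau → 4

Answer: INVARIANT VIOLATED at state 4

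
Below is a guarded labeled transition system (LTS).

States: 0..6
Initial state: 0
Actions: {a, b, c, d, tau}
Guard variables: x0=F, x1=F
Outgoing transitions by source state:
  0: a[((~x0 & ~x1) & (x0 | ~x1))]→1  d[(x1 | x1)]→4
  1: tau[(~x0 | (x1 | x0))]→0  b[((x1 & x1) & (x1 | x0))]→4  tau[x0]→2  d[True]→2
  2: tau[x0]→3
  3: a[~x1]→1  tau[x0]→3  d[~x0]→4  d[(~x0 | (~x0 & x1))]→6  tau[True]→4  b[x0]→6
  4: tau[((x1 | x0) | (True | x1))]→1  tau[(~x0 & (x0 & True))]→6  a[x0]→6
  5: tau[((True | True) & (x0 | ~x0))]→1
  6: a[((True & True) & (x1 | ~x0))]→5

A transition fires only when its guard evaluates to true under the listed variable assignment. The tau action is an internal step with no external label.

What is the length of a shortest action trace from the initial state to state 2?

Breadth-first toward 2:
  depth 0: {0}
  depth 1: {1}
  depth 2: {2}
first hit 2 at d=2 via a·d

Answer: 2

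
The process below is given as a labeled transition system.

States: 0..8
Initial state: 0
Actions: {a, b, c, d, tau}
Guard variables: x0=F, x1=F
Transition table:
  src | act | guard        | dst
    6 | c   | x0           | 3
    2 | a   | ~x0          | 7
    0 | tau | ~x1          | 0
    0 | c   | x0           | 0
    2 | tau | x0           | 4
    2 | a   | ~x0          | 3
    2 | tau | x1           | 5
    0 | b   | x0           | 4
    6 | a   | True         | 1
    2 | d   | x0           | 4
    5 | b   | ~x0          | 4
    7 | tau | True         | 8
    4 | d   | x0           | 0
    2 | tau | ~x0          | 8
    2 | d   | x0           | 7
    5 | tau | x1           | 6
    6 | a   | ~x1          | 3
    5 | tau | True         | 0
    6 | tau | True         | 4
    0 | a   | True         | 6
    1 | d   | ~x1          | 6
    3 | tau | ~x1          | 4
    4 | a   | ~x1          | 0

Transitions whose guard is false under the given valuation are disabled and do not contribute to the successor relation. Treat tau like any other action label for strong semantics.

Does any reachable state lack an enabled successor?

Answer: DEADLOCK-FREE

Analysis:
Reachable = {0,1,3,4,6}
  0: a→6  tau→0  [deg 2]
  1: d→6  [deg 1]
  3: tau→4  [deg 1]
  4: a→0  [deg 1]
  6: a→1  a→3  tau→4  [deg 3]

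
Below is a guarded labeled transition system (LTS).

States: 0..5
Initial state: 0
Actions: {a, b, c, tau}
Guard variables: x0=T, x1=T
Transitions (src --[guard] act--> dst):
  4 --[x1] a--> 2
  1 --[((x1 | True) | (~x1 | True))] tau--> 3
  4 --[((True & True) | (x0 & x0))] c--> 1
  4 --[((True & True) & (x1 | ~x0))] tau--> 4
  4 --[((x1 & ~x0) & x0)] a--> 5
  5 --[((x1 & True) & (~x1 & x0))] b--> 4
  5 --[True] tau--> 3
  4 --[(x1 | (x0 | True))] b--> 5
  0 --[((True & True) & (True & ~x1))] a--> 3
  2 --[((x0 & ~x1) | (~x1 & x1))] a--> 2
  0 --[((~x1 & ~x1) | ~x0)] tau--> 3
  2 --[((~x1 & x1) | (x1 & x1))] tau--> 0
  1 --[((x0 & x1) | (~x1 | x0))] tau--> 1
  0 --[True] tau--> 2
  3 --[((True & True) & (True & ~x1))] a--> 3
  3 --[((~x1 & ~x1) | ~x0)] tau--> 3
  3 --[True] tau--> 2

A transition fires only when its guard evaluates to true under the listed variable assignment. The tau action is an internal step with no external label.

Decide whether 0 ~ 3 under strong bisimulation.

Compute ~ classes (split until stable):
  P[0] = {{0,1,2,3,4,5}}
  P[1] = {{0,1,2,3,5},{4}}
Fixed point at round 2; 2 class(es).
class of 0: {0,1,2,3,5}; class of 3: {0,1,2,3,5}

Answer: BISIMILAR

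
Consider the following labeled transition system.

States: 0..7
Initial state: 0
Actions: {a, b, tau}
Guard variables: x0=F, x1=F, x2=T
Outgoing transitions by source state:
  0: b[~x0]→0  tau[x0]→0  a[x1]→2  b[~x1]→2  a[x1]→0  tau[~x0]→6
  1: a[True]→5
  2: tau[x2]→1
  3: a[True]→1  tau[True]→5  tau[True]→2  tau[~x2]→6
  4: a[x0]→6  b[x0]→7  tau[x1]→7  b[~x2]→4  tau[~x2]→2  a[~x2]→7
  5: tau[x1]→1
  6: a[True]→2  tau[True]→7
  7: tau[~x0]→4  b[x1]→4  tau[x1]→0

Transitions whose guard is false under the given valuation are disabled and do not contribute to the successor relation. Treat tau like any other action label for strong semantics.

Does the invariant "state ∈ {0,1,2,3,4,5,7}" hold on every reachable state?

Allowed set {0,1,2,3,4,5,7}
R = {0,1,2,4,5,6,7}
  0: safe
  1: safe
  2: safe
  4: safe
  5: safe
  6: VIOLATES
  7: safe
counterexample path to 6: tau

Answer: INVARIANT VIOLATED at state 6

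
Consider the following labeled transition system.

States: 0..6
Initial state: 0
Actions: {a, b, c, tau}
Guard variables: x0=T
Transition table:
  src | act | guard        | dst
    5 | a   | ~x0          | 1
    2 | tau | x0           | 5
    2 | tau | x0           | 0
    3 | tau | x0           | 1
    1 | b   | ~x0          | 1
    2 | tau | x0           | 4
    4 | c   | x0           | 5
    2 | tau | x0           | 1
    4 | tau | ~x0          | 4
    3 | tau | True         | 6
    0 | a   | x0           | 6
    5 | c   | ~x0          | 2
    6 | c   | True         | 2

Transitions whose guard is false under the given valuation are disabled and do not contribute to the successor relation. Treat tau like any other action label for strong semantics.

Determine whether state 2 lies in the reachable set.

9 transition(s) survive guard evaluation.
depth 0: {0}
depth 1: {6}  total {0,6}
depth 2: {2}  total {0,2,6}
depth 3: {1,4,5}  total {0,1,2,4,5,6}
Reach set: {0,1,2,4,5,6}
Path to 2: a·c

Answer: REACHABLE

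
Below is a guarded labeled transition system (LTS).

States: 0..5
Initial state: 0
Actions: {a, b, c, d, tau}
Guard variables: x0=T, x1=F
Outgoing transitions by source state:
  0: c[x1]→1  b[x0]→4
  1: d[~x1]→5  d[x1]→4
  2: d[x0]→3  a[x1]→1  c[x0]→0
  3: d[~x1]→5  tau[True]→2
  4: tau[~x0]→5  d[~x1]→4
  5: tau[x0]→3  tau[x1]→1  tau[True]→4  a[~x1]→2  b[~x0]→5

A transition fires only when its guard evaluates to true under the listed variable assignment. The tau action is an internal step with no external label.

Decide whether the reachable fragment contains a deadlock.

Reachable = {0,4}
  0: b→4  [1 exit(s)]
  4: d→4  [1 exit(s)]

Answer: DEADLOCK-FREE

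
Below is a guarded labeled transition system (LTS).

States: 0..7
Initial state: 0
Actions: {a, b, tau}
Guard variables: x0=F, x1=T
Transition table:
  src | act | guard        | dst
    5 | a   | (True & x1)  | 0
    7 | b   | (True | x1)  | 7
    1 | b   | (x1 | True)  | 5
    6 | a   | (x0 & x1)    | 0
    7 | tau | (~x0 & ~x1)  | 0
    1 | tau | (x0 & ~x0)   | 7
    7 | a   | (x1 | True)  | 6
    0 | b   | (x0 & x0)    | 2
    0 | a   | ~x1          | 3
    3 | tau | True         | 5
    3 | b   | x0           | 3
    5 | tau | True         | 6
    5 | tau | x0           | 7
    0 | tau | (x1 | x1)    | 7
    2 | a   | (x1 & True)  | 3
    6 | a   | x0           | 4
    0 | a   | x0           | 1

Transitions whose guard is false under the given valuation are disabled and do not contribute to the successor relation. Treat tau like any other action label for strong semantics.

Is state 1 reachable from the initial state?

Answer: UNREACHABLE

Trace:
Guard filter leaves 8 enabled edge(s).
L0 = {0}
L1 = {7}  cumulative {0,7}
L2 = {6}  cumulative {0,6,7}
Reachable = {0,6,7}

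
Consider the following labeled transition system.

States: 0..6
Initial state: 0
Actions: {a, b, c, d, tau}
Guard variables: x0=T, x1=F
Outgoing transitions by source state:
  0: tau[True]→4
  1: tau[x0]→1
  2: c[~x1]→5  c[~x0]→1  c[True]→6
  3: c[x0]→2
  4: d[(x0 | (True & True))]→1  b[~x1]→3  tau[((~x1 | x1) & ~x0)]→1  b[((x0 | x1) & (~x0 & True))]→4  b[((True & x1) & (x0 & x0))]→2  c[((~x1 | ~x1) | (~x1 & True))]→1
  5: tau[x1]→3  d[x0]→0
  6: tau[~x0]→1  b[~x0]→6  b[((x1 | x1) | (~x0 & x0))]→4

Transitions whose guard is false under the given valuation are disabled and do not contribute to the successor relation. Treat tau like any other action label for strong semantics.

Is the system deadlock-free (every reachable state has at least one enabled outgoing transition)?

Answer: DEADLOCK at state 6

Analysis:
Reach set: {0,1,2,3,4,5,6}
  0: tau→4  [1 exit(s)]
  1: tau→1  [1 exit(s)]
  2: c→5  c→6  [2 exit(s)]
  3: c→2  [1 exit(s)]
  4: b→3  c→1  d→1  [3 exit(s)]
  5: d→0  [1 exit(s)]
  6: ∅  [STUCK]
Path to 6: tau·b·c·c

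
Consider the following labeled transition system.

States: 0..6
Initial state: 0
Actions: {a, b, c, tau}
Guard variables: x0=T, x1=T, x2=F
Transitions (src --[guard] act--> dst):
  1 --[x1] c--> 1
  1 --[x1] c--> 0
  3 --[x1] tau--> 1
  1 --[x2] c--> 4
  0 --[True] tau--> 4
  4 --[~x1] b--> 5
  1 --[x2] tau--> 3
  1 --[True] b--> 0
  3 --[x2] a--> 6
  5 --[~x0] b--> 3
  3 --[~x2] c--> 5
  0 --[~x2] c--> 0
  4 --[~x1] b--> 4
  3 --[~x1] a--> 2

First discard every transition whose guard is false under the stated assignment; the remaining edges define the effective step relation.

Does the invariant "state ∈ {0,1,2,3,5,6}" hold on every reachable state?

Answer: INVARIANT VIOLATED at state 4

Working:
Inv-set: {0,1,2,3,5,6}
Reachable = {0,4}
  0: safe
  4: VIOLATES
counterexample path to 4: tau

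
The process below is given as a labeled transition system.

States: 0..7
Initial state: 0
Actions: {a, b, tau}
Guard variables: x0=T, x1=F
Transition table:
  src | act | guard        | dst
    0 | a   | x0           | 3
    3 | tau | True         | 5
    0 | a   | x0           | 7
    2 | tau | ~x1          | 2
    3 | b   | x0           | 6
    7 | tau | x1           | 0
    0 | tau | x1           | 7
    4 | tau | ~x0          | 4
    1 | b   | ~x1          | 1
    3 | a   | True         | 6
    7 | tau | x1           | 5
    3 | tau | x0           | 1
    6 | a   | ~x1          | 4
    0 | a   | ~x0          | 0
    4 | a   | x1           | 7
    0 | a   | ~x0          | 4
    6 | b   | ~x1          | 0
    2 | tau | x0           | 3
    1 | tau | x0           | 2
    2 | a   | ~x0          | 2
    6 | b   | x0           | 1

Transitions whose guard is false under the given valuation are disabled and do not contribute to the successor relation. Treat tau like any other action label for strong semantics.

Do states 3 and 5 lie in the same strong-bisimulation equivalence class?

Bisimulation quotient by refinement:
  round 0: {{0,1,2,3,4,5,6,7}}
  round 1: {{0},{1},{2},{3},{4,5,7},{6}}
6 equivalence class(es) (converged in 2)
[3]={3}  [5]={4,5,7}

Answer: NOT BISIMILAR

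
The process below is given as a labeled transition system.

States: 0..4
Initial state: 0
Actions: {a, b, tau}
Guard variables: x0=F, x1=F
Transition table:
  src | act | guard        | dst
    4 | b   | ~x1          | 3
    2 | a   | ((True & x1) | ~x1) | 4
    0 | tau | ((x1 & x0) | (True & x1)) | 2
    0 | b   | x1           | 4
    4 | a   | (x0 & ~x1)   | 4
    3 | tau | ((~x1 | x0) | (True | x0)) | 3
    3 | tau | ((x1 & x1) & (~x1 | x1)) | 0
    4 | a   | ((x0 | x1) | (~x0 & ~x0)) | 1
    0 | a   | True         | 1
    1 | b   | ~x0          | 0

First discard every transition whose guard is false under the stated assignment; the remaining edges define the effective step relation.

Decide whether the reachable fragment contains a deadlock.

Reach set: {0,1}
  0: a→1  [1 exit(s)]
  1: b→0  [1 exit(s)]

Answer: DEADLOCK-FREE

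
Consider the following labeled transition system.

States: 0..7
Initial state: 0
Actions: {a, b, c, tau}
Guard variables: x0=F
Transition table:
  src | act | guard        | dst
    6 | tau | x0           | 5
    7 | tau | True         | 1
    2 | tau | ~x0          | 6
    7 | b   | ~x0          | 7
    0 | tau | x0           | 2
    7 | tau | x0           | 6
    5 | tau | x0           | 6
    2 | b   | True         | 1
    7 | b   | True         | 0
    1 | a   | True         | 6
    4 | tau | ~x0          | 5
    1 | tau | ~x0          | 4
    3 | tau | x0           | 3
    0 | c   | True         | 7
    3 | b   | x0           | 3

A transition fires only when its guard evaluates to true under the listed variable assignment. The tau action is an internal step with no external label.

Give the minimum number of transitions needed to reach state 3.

Answer: UNREACHABLE

Trace:
BFS to 3:
  L0 = {0}
  L1 = {7}
  L2 = {1}
  L3 = {4,6}
  L4 = {5}
3 never appears.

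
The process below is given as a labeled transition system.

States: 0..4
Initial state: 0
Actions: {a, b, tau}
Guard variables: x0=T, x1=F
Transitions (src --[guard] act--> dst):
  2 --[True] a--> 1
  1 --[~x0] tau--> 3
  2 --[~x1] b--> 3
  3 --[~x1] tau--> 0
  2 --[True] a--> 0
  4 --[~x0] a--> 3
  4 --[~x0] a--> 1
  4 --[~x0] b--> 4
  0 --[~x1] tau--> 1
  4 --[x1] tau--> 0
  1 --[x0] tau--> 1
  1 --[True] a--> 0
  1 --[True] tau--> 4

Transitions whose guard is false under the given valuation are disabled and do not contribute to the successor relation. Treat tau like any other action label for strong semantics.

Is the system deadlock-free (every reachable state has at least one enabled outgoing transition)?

R = {0,1,4}
  0: tau→1  [1 exit(s)]
  1: a→0  tau→1  tau→4  [3 exit(s)]
  4: ∅  [no exit]
Path to 4: tau·tau

Answer: DEADLOCK at state 4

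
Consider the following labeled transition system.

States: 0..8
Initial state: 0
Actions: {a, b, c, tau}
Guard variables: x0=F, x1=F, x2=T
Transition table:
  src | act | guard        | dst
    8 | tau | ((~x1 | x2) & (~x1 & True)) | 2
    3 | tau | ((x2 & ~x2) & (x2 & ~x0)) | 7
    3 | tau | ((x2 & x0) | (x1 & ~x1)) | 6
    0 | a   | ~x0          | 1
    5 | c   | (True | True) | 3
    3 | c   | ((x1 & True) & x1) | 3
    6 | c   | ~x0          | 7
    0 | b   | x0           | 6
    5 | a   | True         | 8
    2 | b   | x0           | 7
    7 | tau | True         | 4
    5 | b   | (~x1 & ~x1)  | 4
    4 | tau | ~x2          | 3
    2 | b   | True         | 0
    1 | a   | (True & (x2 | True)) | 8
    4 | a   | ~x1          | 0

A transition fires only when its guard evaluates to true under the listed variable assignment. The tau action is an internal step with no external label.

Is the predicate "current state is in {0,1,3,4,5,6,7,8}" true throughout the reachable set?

Answer: INVARIANT VIOLATED at state 2

Analysis:
Safe = {0,1,3,4,5,6,7,8}
R = {0,1,2,8}
  0: safe
  1: safe
  2: VIOLATES
  8: safe
reach 2 via a·a·tau — violates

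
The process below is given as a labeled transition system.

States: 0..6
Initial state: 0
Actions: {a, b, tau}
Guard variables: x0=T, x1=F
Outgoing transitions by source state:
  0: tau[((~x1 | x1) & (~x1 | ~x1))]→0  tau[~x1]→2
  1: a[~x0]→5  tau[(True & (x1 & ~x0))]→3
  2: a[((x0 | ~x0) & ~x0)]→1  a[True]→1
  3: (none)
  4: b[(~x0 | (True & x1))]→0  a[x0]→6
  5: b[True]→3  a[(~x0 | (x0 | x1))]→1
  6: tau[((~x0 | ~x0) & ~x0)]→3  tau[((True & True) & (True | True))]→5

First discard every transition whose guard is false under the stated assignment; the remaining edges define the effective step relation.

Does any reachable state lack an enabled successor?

Answer: DEADLOCK at state 1

Working:
R = {0,1,2}
  0: tau→0  tau→2  [2 exit(s)]
  1: ∅  [STUCK]
  2: a→1  [1 exit(s)]
witness 1: tau·a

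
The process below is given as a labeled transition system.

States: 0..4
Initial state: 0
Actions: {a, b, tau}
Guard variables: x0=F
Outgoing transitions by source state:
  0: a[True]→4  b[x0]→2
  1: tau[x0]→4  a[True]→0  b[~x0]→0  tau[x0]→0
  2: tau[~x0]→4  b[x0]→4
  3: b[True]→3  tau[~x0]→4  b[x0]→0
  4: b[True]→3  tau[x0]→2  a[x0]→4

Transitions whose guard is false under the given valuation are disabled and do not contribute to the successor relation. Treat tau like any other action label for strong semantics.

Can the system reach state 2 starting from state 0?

Answer: UNREACHABLE

Analysis:
Guard filter leaves 7 enabled edge(s).
depth 0: {0}
depth 1: {4}  cumulative {0,4}
depth 2: {3}  cumulative {0,3,4}
R = {0,3,4}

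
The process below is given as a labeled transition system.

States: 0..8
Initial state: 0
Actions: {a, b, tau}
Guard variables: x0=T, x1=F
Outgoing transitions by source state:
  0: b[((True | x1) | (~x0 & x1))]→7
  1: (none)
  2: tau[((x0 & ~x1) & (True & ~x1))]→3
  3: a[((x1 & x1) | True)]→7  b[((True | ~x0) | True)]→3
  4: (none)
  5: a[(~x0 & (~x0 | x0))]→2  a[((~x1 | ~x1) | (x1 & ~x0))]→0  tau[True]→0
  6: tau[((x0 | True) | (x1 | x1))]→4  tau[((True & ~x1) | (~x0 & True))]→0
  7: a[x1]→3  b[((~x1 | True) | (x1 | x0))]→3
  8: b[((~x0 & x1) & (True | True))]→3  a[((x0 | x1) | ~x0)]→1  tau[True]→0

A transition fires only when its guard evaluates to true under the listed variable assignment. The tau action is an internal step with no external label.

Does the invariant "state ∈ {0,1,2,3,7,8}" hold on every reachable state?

Safe = {0,1,2,3,7,8}
R = {0,3,7}
  0: safe
  3: safe
  7: safe

Answer: INVARIANT HOLDS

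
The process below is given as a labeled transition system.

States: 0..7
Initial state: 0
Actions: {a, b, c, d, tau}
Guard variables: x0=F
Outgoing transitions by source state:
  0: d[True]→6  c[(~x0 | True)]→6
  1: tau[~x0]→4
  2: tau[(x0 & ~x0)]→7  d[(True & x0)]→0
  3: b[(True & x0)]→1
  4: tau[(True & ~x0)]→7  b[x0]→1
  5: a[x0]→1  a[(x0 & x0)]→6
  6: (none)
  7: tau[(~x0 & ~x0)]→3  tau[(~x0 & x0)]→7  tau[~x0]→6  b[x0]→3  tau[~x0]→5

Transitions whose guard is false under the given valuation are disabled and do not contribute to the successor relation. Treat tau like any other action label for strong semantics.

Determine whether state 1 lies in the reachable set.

Answer: UNREACHABLE

Analysis:
Guard filter leaves 7 enabled edge(s).
L0 = {0}
L1 = {6}  now seen {0,6}
Reachable = {0,6}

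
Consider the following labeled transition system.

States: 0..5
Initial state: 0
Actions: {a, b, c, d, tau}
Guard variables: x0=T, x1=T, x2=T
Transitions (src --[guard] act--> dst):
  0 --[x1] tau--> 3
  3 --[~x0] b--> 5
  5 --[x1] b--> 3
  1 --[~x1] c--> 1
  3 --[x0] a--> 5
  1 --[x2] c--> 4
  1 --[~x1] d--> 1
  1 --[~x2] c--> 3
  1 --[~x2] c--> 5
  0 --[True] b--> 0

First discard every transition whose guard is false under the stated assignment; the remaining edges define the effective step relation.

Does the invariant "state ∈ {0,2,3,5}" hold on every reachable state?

Allowed set {0,2,3,5}
Reachable = {0,3,5}
  0: ok
  3: ok
  5: ok

Answer: INVARIANT HOLDS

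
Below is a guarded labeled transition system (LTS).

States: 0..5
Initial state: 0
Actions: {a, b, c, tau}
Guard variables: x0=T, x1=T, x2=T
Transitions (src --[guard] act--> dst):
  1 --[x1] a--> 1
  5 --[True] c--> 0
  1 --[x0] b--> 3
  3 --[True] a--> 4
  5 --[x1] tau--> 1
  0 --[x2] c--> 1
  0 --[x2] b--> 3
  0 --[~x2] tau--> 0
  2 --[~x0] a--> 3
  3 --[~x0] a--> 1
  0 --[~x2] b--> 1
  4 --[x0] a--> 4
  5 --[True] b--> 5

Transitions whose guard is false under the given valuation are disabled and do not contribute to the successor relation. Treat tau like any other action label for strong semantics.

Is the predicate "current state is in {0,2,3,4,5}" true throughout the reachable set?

Safe = {0,2,3,4,5}
R = {0,1,3,4}
  0: ok
  1: outside
  3: ok
  4: ok
counterexample path to 1: c

Answer: INVARIANT VIOLATED at state 1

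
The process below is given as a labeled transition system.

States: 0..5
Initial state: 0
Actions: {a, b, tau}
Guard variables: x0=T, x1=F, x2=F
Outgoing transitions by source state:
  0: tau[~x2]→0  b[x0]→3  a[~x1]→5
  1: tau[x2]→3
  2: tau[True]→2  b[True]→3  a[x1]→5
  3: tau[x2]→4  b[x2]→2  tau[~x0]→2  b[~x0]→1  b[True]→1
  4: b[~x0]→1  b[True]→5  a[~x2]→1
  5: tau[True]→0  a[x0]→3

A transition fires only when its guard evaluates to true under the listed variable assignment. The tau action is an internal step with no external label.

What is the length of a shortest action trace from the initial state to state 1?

Layered search for 1:
  Layer 0: {0}
  Layer 1: {3,5}
  Layer 2: {1}
1 enters at depth 2; path b·b

Answer: 2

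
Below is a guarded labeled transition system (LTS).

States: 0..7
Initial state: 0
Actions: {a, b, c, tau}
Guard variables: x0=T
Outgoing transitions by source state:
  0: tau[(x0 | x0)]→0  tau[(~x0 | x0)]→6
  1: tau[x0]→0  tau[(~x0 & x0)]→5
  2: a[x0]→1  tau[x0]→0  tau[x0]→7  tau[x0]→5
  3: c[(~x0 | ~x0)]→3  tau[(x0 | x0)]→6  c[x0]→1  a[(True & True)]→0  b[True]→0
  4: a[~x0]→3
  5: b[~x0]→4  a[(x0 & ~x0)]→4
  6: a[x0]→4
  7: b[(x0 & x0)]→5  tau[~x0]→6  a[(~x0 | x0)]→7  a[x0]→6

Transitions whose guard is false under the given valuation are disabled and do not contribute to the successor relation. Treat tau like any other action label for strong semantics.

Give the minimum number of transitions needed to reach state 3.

Layered search for 3:
  depth 0: {0}
  depth 1: {6}
  depth 2: {4}
3 never appears.

Answer: UNREACHABLE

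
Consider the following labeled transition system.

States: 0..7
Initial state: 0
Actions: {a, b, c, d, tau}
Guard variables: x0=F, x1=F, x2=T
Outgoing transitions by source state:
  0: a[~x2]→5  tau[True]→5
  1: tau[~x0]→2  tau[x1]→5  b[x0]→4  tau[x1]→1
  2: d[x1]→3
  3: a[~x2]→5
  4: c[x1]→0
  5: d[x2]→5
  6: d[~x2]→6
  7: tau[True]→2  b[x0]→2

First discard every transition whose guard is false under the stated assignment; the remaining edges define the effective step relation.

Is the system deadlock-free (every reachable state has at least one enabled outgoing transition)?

Answer: DEADLOCK-FREE

Trace:
R = {0,5}
  0: tau→5  [deg 1]
  5: d→5  [deg 1]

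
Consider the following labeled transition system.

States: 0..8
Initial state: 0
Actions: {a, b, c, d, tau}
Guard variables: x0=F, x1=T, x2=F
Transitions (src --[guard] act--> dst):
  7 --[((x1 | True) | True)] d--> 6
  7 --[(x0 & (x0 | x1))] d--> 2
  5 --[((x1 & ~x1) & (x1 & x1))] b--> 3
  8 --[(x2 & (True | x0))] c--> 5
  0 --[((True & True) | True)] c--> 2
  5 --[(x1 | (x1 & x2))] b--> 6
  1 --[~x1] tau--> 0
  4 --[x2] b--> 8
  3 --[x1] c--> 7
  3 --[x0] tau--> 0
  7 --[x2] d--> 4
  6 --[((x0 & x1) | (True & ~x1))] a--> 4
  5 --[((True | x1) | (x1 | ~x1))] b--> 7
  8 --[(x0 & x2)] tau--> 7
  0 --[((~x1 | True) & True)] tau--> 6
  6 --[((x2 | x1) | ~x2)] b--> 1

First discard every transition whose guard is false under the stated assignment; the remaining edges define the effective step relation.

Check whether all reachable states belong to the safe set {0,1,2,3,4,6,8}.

Answer: INVARIANT HOLDS

Working:
Inv-set: {0,1,2,3,4,6,8}
Reachable = {0,1,2,6}
  0: ✓
  1: ✓
  2: ✓
  6: ✓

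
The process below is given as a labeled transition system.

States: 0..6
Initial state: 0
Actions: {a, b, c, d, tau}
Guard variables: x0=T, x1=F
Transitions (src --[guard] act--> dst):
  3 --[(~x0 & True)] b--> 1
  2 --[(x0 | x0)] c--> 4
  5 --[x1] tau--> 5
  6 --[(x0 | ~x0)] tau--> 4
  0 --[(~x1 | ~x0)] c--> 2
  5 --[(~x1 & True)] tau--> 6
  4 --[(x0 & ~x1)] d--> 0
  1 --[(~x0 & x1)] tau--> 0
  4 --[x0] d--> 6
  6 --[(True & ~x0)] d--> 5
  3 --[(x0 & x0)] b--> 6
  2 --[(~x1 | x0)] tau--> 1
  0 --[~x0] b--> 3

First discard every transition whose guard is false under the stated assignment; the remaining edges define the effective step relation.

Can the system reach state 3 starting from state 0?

8 transition(s) survive guard evaluation.
L0 = {0}
L1 = {2}  now seen {0,2}
L2 = {1,4}  now seen {0,1,2,4}
L3 = {6}  now seen {0,1,2,4,6}
Reach set: {0,1,2,4,6}

Answer: UNREACHABLE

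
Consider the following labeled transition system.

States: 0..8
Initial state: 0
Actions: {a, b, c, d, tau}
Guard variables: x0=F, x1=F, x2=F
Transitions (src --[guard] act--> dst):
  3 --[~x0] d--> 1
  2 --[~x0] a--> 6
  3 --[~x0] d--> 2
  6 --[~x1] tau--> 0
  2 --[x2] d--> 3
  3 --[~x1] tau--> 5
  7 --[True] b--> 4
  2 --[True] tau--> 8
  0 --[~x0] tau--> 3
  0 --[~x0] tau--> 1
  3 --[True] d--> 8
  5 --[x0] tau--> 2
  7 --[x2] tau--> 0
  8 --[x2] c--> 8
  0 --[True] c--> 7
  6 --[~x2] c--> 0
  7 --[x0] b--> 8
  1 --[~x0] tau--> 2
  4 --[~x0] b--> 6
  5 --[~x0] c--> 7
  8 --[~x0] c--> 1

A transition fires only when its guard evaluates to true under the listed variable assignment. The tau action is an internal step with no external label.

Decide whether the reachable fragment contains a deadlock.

Answer: DEADLOCK-FREE

Analysis:
Reach set: {0,1,2,3,4,5,6,7,8}
  0: c→7  tau→1  tau→3  [deg 3]
  1: tau→2  [deg 1]
  2: a→6  tau→8  [deg 2]
  3: d→1  d→2  d→8  tau→5  [deg 4]
  4: b→6  [deg 1]
  5: c→7  [deg 1]
  6: c→0  tau→0  [deg 2]
  7: b→4  [deg 1]
  8: c→1  [deg 1]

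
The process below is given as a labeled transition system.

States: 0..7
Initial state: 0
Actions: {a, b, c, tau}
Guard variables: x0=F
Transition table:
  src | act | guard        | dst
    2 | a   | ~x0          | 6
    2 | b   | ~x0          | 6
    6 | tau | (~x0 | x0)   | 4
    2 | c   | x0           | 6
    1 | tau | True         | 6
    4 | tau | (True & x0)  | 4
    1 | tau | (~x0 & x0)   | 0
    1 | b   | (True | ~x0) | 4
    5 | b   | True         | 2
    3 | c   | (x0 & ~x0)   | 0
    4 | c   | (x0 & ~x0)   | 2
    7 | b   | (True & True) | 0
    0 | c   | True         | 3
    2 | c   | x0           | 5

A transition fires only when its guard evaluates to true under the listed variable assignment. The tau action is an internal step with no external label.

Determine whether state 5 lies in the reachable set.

Answer: UNREACHABLE

Analysis:
After dropping false guards: 8 live edges.
L0 = {0}
L1 = {3}  cumulative {0,3}
Reach set: {0,3}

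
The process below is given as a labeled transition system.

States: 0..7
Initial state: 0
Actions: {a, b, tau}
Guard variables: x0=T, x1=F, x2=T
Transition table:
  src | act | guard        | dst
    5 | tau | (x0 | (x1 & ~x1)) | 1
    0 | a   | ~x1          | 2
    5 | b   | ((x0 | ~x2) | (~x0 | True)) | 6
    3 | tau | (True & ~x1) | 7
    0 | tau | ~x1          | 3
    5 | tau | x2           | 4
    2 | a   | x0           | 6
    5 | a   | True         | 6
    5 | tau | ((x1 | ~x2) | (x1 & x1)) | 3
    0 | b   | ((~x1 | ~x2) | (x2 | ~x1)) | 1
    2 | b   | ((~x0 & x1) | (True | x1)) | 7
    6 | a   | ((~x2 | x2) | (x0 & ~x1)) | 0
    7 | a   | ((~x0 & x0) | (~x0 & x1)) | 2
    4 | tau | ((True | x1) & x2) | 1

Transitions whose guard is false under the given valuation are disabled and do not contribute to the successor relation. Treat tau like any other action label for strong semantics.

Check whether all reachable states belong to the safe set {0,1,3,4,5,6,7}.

Inv-set: {0,1,3,4,5,6,7}
R = {0,1,2,3,6,7}
  0: ok
  1: ok
  2: outside
  3: ok
  6: ok
  7: ok
reach 2 via a — violates

Answer: INVARIANT VIOLATED at state 2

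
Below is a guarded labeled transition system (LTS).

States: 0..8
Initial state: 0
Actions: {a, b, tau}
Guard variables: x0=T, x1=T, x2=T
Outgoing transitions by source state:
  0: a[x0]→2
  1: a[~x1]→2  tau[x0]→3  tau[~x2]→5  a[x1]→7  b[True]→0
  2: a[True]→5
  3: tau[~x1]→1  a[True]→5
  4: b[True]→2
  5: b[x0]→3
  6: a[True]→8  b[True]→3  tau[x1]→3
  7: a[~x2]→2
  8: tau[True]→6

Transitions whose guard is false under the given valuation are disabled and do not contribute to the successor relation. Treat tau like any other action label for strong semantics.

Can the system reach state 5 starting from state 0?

Answer: REACHABLE

Analysis:
12 transition(s) survive guard evaluation.
depth 0: {0}
depth 1: {2}  total {0,2}
depth 2: {5}  total {0,2,5}
depth 3: {3}  total {0,2,3,5}
Reach set: {0,2,3,5}
witness 5: a·a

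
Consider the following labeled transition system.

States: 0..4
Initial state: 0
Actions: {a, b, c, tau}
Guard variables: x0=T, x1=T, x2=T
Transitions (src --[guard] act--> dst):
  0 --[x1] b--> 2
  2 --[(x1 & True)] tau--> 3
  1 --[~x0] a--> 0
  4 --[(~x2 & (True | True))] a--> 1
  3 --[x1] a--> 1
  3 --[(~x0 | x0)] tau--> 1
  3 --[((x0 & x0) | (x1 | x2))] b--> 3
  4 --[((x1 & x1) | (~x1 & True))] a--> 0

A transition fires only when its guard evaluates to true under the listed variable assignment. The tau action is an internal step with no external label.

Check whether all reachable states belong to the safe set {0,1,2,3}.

Answer: INVARIANT HOLDS

Trace:
Inv-set: {0,1,2,3}
Reachable = {0,1,2,3}
  0: ✓
  1: ✓
  2: ✓
  3: ✓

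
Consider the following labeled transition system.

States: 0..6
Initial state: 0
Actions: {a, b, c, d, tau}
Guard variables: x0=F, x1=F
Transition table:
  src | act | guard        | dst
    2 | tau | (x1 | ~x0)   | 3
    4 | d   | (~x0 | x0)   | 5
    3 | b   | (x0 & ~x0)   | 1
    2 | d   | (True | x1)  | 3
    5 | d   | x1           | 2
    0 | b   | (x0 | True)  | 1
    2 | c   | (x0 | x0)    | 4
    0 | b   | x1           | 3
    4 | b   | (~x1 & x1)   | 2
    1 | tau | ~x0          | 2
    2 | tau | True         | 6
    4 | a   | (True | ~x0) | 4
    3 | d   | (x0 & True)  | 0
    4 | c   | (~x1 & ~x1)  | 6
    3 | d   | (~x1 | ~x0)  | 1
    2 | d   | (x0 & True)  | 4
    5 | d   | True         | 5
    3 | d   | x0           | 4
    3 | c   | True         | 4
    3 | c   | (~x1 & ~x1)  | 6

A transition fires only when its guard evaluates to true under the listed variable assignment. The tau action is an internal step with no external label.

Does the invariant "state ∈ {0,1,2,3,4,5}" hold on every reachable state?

Safe = {0,1,2,3,4,5}
Reach set: {0,1,2,3,4,5,6}
  0: safe
  1: safe
  2: safe
  3: safe
  4: safe
  5: safe
  6: outside
counterexample path to 6: b·tau·tau

Answer: INVARIANT VIOLATED at state 6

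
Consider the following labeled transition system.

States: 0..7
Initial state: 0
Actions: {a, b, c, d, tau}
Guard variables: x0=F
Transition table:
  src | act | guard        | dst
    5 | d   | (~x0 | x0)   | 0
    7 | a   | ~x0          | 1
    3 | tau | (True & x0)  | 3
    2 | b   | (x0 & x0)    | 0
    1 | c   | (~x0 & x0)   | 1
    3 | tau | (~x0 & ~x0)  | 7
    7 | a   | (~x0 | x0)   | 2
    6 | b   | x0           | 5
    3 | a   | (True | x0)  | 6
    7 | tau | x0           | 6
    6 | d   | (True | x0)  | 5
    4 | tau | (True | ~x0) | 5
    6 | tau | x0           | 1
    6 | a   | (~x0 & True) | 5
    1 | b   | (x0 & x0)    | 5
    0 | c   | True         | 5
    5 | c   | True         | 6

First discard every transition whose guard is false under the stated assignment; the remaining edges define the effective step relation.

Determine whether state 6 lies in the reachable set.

Answer: REACHABLE

Trace:
10 transition(s) survive guard evaluation.
depth 0: {0}
depth 1: {5}  total {0,5}
depth 2: {6}  total {0,5,6}
Reach set: {0,5,6}
Path to 6: c·c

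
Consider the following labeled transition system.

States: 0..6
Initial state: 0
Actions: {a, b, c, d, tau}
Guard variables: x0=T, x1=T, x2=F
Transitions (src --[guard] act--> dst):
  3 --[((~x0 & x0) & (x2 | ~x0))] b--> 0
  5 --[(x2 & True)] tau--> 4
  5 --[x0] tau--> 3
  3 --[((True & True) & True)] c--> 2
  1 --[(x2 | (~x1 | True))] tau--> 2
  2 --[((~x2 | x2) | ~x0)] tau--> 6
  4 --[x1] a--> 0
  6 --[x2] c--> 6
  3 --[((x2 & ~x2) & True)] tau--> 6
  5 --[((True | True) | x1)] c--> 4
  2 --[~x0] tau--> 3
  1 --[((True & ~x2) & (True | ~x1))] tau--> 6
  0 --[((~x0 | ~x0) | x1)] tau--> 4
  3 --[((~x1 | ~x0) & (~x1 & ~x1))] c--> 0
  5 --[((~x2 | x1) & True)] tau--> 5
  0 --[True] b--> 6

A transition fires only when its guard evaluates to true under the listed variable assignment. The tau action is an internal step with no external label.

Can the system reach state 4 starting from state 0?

10 transition(s) survive guard evaluation.
Layer 0: {0}
Layer 1: {4,6}  now seen {0,4,6}
Reach set: {0,4,6}
trace reaching 4: tau

Answer: REACHABLE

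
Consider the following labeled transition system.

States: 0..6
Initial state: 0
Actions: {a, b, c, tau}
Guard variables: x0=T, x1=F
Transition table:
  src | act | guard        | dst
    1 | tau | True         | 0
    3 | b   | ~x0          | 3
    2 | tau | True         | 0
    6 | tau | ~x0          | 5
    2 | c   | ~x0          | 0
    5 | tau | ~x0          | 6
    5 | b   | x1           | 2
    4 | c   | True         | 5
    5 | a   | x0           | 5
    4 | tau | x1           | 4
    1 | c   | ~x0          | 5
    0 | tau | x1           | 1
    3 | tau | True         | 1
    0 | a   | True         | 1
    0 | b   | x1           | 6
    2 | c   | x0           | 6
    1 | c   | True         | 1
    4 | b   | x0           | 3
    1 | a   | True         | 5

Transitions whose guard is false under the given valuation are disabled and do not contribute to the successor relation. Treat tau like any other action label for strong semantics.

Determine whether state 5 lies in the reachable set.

Answer: REACHABLE

Trace:
10 transition(s) survive guard evaluation.
L0 = {0}
L1 = {1}  now seen {0,1}
L2 = {5}  now seen {0,1,5}
Reach set: {0,1,5}
Path to 5: a·a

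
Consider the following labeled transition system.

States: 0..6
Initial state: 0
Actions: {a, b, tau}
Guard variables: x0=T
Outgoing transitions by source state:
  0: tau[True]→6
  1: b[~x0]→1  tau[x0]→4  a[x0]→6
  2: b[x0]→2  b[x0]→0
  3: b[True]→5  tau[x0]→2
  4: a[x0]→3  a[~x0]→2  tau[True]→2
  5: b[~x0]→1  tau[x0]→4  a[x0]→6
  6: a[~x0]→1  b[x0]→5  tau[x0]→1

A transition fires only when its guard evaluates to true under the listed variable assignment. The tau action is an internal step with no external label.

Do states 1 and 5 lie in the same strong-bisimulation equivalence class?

Answer: BISIMILAR

Analysis:
Refine partition for ~:
  round 0: {{0,1,2,3,4,5,6}}
  round 1: {{0},{1,4,5},{2},{3,6}}
  round 2: {{0},{1,5},{2},{3},{4},{6}}
Fixed point at round 3; 6 class(es).
[1]={1,5}  [5]={1,5}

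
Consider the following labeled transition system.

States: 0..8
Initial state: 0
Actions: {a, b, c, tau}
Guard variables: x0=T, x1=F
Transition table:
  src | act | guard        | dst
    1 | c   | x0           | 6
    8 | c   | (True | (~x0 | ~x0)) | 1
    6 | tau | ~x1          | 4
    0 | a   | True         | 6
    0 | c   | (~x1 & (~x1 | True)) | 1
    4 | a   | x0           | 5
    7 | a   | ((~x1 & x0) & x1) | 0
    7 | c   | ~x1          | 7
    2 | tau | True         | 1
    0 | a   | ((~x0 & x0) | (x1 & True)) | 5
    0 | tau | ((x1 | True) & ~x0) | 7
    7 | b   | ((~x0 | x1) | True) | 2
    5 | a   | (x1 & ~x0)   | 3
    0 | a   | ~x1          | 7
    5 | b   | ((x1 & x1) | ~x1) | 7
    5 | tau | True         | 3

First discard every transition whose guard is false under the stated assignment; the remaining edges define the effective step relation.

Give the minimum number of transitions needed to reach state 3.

Layered search for 3:
  depth 0: {0}
  depth 1: {1,6,7}
  depth 2: {2,4}
  depth 3: {5}
  depth 4: {3}
3 enters at depth 4; path a·tau·a·tau

Answer: 4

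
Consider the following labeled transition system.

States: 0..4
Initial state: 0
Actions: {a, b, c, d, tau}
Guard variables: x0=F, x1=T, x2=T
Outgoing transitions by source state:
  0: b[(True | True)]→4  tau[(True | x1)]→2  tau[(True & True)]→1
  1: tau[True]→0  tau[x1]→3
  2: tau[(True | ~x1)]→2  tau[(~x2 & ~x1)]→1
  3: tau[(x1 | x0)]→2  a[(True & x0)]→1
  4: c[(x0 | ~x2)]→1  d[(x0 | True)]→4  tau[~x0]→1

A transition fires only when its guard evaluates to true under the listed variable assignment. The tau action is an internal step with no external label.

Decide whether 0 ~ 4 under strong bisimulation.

Answer: NOT BISIMILAR

Trace:
Bisimulation quotient by refinement:
  P[0] = {{0,1,2,3,4}}
  P[1] = {{0},{1,2,3},{4}}
  P[2] = {{0},{1},{2,3},{4}}
stable after 3 split(s): 4 block(s)
0∈{0}, 4∈{4}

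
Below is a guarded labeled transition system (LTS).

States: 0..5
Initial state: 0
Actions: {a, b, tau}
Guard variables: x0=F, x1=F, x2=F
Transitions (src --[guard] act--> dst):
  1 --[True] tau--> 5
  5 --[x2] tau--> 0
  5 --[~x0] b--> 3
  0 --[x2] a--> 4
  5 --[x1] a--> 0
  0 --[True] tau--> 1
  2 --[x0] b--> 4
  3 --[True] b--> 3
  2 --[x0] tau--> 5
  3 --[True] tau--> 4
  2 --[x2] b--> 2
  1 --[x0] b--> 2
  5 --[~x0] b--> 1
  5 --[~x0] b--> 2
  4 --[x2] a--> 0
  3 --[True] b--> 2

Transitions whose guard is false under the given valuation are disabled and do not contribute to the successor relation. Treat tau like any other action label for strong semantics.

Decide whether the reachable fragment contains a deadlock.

Answer: DEADLOCK at state 2

Working:
R = {0,1,2,3,4,5}
  0: tau→1  [deg 1]
  1: tau→5  [deg 1]
  2: ∅  [STUCK]
  3: b→2  b→3  tau→4  [deg 3]
  4: ∅  [STUCK]
  5: b→1  b→2  b→3  [deg 3]
witness 2: tau·tau·b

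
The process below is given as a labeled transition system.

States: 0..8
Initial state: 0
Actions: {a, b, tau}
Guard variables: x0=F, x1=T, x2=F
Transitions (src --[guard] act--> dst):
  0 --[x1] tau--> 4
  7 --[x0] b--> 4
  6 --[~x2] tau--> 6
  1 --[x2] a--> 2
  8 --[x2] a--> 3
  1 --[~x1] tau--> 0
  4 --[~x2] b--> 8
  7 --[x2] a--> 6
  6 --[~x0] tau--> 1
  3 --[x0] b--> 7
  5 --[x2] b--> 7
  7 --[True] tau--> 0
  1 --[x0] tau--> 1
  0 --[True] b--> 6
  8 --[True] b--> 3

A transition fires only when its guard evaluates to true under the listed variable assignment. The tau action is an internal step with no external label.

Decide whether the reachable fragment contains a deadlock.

Reach set: {0,1,3,4,6,8}
  0: b→6  tau→4  [2 exit(s)]
  1: ∅  [no exit]
  3: ∅  [no exit]
  4: b→8  [1 exit(s)]
  6: tau→1  tau→6  [2 exit(s)]
  8: b→3  [1 exit(s)]
trace reaching 1: b·tau

Answer: DEADLOCK at state 1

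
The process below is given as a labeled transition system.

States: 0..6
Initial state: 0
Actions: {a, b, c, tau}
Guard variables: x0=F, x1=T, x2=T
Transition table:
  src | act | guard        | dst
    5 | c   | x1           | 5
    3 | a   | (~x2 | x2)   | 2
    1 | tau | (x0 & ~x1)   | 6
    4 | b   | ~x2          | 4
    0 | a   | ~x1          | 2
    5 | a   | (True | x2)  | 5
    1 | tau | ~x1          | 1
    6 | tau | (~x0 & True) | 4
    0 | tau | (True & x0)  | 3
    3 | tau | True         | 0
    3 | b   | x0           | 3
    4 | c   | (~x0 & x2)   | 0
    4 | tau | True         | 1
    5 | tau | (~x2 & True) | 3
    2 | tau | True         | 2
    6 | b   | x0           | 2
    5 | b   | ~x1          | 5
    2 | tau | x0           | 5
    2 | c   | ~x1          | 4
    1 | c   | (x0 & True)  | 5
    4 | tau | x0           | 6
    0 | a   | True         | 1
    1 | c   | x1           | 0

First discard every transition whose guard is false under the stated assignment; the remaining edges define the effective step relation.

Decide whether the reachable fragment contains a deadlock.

R = {0,1}
  0: a→1  [1 out]
  1: c→0  [1 out]

Answer: DEADLOCK-FREE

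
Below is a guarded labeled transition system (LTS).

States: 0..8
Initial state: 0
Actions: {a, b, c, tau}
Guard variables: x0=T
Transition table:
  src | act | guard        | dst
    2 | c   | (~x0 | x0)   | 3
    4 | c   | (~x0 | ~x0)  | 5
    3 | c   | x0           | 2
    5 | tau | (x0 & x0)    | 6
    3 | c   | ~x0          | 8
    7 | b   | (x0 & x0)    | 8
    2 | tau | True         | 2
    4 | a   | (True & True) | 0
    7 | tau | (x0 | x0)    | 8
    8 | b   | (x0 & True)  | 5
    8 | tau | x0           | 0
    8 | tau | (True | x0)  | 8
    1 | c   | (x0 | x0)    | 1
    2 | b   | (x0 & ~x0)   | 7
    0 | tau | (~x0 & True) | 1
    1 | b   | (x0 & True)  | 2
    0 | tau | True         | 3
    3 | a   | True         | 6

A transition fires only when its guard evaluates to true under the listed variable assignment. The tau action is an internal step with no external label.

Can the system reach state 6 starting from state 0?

Answer: REACHABLE

Trace:
After dropping false guards: 14 live edges.
Layer 0: {0}
Layer 1: {3}  cumulative {0,3}
Layer 2: {2,6}  cumulative {0,2,3,6}
Reach set: {0,2,3,6}
witness 6: tau·a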